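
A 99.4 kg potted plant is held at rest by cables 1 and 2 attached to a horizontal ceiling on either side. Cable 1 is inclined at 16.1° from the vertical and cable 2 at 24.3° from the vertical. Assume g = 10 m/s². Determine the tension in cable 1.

T_1 ≈ 631 N

Angles from the horizontal: cable 1 is 90° − 16.1° = 73.9°, cable 2 is 90° − 24.3° = 65.7°.
Weight W = 99.4 × 10 = 994 N acts straight down.
Horizontal: T_1 cos 73.9° = T_2 cos 65.7°  →  T_2 = 0.6739 T_1.
Vertical: T_1 sin 73.9° + T_2 sin 65.7° = 994.
Substituting the horizontal relation into the vertical equation gives 1.575 T_1 = 994, so T_1 = 631.1 N.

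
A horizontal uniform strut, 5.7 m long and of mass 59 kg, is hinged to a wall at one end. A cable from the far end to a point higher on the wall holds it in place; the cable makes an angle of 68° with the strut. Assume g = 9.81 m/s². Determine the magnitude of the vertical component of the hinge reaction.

Take torques about the hinge: T sin 68° · 5.7 = 59×9.81×2.85 = 1649.6 N·m.
So T = 1649.6 / (0.9272 × 5.7) = 312.12 N.
ΣF_y = 0: H_y = (59×9.81) − T sin 68° = 578.79 − 289.4 = 289.4 N.

|H_y| ≈ 289 N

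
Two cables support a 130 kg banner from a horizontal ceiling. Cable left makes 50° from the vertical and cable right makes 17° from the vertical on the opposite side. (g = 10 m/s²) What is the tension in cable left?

T_left ≈ 413 N

Angles from the horizontal: cable left is 90° − 50° = 40°, cable right is 90° − 17° = 73°.
Weight W = 130 × 10 = 1300 N acts straight down.
Horizontal: T_left cos 40° = T_right cos 73°  →  T_right = 2.62 T_left.
Vertical: T_left sin 40° + T_right sin 73° = 1300.
Substituting the horizontal relation into the vertical equation gives 3.148 T_left = 1300, so T_left = 412.9 N.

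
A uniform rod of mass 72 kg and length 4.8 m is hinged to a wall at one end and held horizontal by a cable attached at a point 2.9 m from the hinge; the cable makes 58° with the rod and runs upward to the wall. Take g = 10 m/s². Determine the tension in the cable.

T ≈ 703 N

Take torques about the hinge: T sin 58° · 2.9 = 72×10×2.4 = 1728 N·m.
So T = 1728 / (0.8480 × 2.9) = 702.63 N.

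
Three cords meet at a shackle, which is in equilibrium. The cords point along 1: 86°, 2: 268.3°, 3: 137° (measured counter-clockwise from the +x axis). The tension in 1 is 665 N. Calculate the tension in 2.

Resolve: ΣF_x = 665 cos 86° + T_2 cos 268.3° + T_3 cos 137° = 0.
        ΣF_y = 665 sin 86° + T_2 sin 268.3° + T_3 sin 137° = 0.
The known terms sum to (46.39, 663.4) N, so -0.0297 T_2 − 0.7314 T_3 = -46.39 and -0.9996 T_2 + 0.6820 T_3 = -663.4.
Solving simultaneously: T_2 = 687.9 N, T_3 = 35.52 N.

T_2 ≈ 688 N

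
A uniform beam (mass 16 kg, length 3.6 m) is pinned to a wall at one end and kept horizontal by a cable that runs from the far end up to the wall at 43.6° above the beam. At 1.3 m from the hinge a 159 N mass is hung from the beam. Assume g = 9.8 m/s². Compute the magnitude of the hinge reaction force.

|H| ≈ 230 N

Take torques about the hinge: T sin 43.6° · 3.6 = 16×9.8×1.8 + 159×1.3 = 488.94 N·m.
So T = 488.94 / (0.6896 × 3.6) = 196.94 N.
ΣF_x = 0: H_x = T cos 43.6° = 142.62 N.
ΣF_y = 0: H_y = (16×9.8 + 159) − T sin 43.6° = 315.8 − 135.82 = 179.98 N.
|H| = √(H_x² + H_y²) = √((142.62)² + (179.98)²) = 229.64 N.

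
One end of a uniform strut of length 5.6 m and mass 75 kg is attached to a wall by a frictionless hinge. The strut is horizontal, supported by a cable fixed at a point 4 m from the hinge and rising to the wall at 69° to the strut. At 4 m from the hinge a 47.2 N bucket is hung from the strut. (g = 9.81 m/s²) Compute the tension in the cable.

T ≈ 602 N

Take torques about the hinge: T sin 69° · 4 = 75×9.81×2.8 + 47.2×4 = 2248.9 N·m.
So T = 2248.9 / (0.9336 × 4) = 602.22 N.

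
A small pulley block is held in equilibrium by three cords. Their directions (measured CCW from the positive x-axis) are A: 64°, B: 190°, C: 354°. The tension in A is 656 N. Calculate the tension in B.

Resolve: ΣF_x = 656 cos 64° + T_B cos 190° + T_C cos 354° = 0.
        ΣF_y = 656 sin 64° + T_B sin 190° + T_C sin 354° = 0.
The known terms sum to (287.6, 589.6) N, so -0.9848 T_B + 0.9945 T_C = -287.6 and -0.1736 T_B − 0.1045 T_C = -589.6.
Solving simultaneously: T_B = 2236 N, T_C = 1925 N.

T_B ≈ 2240 N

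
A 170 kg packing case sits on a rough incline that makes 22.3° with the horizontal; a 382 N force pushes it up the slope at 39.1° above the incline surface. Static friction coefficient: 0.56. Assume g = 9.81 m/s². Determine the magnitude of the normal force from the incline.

Axes along / perpendicular to the incline. W sin 22.3° = 632.8 N down-slope; W cos 22.3° = 1543 N into the surface.
Perpendicular: N = W cos 22.3° − P sin 39.1° = 1543 − 240.9 = 1302 N.
Along incline: P cos 39.1° + f = W sin 22.3° (friction acts up-slope) → f = 632.8 − 296.4 = 336.4 N.
|f| = 336.4 N ≤ μN = 729.2 N, so the packing case is indeed static.

N ≈ 1300 N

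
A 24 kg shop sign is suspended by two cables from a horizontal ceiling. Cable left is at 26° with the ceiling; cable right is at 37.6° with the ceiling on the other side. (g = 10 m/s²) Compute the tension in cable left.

Weight W = 24 × 10 = 240 N acts straight down.
Horizontal: T_left cos 26° = T_right cos 37.6°  →  T_right = 1.134 T_left.
Vertical: T_left sin 26° + T_right sin 37.6° = 240.
Substituting the horizontal relation into the vertical equation gives 1.131 T_left = 240, so T_left = 212.3 N.

T_left ≈ 212 N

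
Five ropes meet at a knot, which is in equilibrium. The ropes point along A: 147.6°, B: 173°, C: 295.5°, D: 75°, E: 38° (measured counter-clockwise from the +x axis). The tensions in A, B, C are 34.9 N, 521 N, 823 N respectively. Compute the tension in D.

Resolve: ΣF_x = 34.9 cos 147.6° + 521 cos 173° + 823 cos 295.5° + T_D cos 75° + T_E cos 38° = 0.
        ΣF_y = 34.9 sin 147.6° + 521 sin 173° + 823 sin 295.5° + T_D sin 75° + T_E sin 38° = 0.
The known terms sum to (-192.3, -660.6) N, so 0.2588 T_D + 0.7880 T_E = 192.3 and 0.9659 T_D + 0.6157 T_E = 660.6.
Solving simultaneously: T_D = 668.3 N, T_E = 24.49 N.

T_D ≈ 668 N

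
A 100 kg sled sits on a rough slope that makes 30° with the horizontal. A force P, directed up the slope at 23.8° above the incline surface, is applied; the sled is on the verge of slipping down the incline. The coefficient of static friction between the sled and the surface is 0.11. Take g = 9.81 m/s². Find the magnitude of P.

P ≈ 456 N

On the verge of sliding down the incline, friction equals μN and acts up the slope.
Perpendicular: N + P sin 23.8° = W cos 30° = 849.6 N.
Along incline: P cos 23.8° + μN = W sin 30° with W sin 30° = 490.5 N.
Solving the pair for P and N: P = 456.1 N, N = 665.5 N (and f = μN = 73.21 N).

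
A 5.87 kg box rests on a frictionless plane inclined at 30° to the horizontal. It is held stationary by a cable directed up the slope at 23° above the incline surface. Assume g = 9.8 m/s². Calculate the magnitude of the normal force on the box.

N ≈ 37.6 N

Take axes along and perpendicular to the incline. Weight components: W sin 30° = 28.76 N down-slope, W cos 30° = 49.82 N into the surface.
Along incline: T cos 23° = W sin 30° → T = 31.25 N.
Perpendicular: N = W cos 30° − T sin 23° = 37.61 N.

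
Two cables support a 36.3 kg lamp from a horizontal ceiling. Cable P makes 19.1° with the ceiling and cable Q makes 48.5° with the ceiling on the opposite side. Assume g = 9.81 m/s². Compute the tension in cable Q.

Weight W = 36.3 × 9.81 = 356.1 N acts straight down.
Horizontal: T_P cos 19.1° = T_Q cos 48.5°  →  T_P = 0.7012 T_Q.
Vertical: T_P sin 19.1° + T_Q sin 48.5° = 356.1.
Substituting the horizontal relation into the vertical equation gives 0.9784 T_Q = 356.1, so T_Q = 364 N.

T_Q ≈ 364 N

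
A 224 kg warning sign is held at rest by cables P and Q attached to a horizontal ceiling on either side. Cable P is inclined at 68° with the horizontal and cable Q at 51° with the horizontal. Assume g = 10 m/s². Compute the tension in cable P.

T_P ≈ 1610 N

Weight W = 224 × 10 = 2240 N acts straight down.
Horizontal: T_P cos 68° = T_Q cos 51°  →  T_Q = 0.5953 T_P.
Vertical: T_P sin 68° + T_Q sin 51° = 2240.
Substituting the horizontal relation into the vertical equation gives 1.39 T_P = 2240, so T_P = 1612 N.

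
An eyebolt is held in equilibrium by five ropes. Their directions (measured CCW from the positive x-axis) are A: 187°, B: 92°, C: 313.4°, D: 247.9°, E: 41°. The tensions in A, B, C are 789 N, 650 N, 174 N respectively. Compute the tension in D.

T_D ≈ 1710 N

Resolve: ΣF_x = 789 cos 187° + 650 cos 92° + 174 cos 313.4° + T_D cos 247.9° + T_E cos 41° = 0.
        ΣF_y = 789 sin 187° + 650 sin 92° + 174 sin 313.4° + T_D sin 247.9° + T_E sin 41° = 0.
The known terms sum to (-686.3, 427) N, so -0.3762 T_D + 0.7547 T_E = 686.3 and -0.9265 T_D + 0.6561 T_E = -427.
Solving simultaneously: T_D = 1707 N, T_E = 1760 N.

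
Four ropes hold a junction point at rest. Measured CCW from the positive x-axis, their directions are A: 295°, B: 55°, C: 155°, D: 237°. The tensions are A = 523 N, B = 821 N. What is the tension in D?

T_D ≈ 477 N

Resolve: ΣF_x = 523 cos 295° + 821 cos 55° + T_C cos 155° + T_D cos 237° = 0.
        ΣF_y = 523 sin 295° + 821 sin 55° + T_C sin 155° + T_D sin 237° = 0.
The known terms sum to (691.9, 198.5) N, so -0.9063 T_C − 0.5446 T_D = -691.9 and 0.4226 T_C − 0.8387 T_D = -198.5.
Solving simultaneously: T_C = 476.8 N, T_D = 477 N.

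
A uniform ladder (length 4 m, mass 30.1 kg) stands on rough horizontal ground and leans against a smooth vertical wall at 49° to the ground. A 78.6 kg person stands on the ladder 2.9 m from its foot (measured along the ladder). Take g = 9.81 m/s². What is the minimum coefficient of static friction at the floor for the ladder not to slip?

ΣF_y = 0: N_floor = 30.1×9.81 + 78.6×9.81 = 1066.3 N.
Torques about the foot: N_wall · 4 sin 49° = 30.1×9.81×2 cos 49° + 78.6×9.81×2.9 cos 49° → N_wall = 614.29 N.
ΣF_x = 0: f_floor = N_wall = 614.29 N.
μ_min = f_floor / N_floor = 614.29 / 1066.3 = 0.5761.

μ_min ≈ 0.576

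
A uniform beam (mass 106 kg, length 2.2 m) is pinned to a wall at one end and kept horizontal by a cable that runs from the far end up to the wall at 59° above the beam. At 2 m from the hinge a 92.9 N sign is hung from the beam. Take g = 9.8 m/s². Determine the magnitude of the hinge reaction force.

|H| ≈ 641 N

Take torques about the hinge: T sin 59° · 2.2 = 106×9.8×1.1 + 92.9×2 = 1328.5 N·m.
So T = 1328.5 / (0.8572 × 2.2) = 704.48 N.
ΣF_x = 0: H_x = T cos 59° = 362.83 N.
ΣF_y = 0: H_y = (106×9.8 + 92.9) − T sin 59° = 1131.7 − 603.85 = 527.85 N.
|H| = √(H_x² + H_y²) = √((362.83)² + (527.85)²) = 640.52 N.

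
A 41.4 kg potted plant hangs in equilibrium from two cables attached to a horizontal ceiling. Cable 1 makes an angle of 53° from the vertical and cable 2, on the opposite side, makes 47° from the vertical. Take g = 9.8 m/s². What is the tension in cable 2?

Angles from the horizontal: cable 1 is 90° − 53° = 37°, cable 2 is 90° − 47° = 43°.
Weight W = 41.4 × 9.8 = 405.7 N acts straight down.
Horizontal: T_1 cos 37° = T_2 cos 43°  →  T_1 = 0.9158 T_2.
Vertical: T_1 sin 37° + T_2 sin 43° = 405.7.
Substituting the horizontal relation into the vertical equation gives 1.233 T_2 = 405.7, so T_2 = 329 N.

T_2 ≈ 329 N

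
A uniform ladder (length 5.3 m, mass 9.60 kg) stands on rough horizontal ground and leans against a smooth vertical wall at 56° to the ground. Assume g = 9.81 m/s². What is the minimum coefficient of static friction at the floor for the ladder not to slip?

μ_min ≈ 0.337

ΣF_y = 0: N_floor = 9.60×9.81 = 94.176 N.
Torques about the foot: N_wall · 5.3 sin 56° = 9.60×9.81×2.65 cos 56° → N_wall = 31.761 N.
ΣF_x = 0: f_floor = N_wall = 31.761 N.
μ_min = f_floor / N_floor = 31.761 / 94.176 = 0.3373.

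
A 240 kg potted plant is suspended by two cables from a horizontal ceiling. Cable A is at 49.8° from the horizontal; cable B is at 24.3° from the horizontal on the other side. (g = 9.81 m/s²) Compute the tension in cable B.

Weight W = 240 × 9.81 = 2354 N acts straight down.
Horizontal: T_A cos 49.8° = T_B cos 24.3°  →  T_A = 1.412 T_B.
Vertical: T_A sin 49.8° + T_B sin 24.3° = 2354.
Substituting the horizontal relation into the vertical equation gives 1.49 T_B = 2354, so T_B = 1580 N.

T_B ≈ 1580 N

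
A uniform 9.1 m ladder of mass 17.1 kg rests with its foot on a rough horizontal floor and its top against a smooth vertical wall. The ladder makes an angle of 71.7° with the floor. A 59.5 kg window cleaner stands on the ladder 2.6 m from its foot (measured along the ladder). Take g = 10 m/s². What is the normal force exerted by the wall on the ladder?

Torques about the foot: N_wall · 9.1 sin 71.7° = 17.1×10×4.55 cos 71.7° + 59.5×10×2.6 cos 71.7° → N_wall = 84.499 N.

N_wall ≈ 84.5 N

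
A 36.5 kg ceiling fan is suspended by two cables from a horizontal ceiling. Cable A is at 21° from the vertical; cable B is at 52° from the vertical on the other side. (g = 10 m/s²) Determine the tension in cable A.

Angles from the horizontal: cable A is 90° − 21° = 69°, cable B is 90° − 52° = 38°.
Weight W = 36.5 × 10 = 365 N acts straight down.
Horizontal: T_A cos 69° = T_B cos 38°  →  T_B = 0.4548 T_A.
Vertical: T_A sin 69° + T_B sin 38° = 365.
Substituting the horizontal relation into the vertical equation gives 1.214 T_A = 365, so T_A = 300.8 N.

T_A ≈ 301 N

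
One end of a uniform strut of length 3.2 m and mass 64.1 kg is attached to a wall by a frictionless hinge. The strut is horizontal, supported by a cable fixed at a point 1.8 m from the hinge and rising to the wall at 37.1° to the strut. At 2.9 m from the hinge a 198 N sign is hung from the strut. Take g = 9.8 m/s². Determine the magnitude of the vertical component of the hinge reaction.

Take torques about the hinge: T sin 37.1° · 1.8 = 64.1×9.8×1.6 + 198×2.9 = 1579.3 N·m.
So T = 1579.3 / (0.6032 × 1.8) = 1454.5 N.
ΣF_y = 0: H_y = (64.1×9.8 + 198) − T sin 37.1° = 826.18 − 877.38 = -51.202 N.

|H_y| ≈ 51.2 N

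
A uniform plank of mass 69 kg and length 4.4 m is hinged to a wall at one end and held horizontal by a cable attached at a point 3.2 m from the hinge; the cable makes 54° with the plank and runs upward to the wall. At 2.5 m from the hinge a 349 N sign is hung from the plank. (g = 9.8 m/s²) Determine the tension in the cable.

Take torques about the hinge: T sin 54° · 3.2 = 69×9.8×2.2 + 349×2.5 = 2360.1 N·m.
So T = 2360.1 / (0.8090 × 3.2) = 911.65 N.

T ≈ 912 N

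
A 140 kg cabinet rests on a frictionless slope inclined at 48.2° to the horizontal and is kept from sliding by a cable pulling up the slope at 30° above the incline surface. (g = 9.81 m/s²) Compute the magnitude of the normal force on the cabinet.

N ≈ 324 N

Take axes along and perpendicular to the incline. Weight components: W sin 48.2° = 1024 N down-slope, W cos 48.2° = 915.4 N into the surface.
Along incline: T cos 30° = W sin 48.2° → T = 1182 N.
Perpendicular: N = W cos 48.2° − T sin 30° = 324.3 N.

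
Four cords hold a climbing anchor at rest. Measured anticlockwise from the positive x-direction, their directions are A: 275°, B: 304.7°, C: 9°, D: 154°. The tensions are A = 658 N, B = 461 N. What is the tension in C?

Resolve: ΣF_x = 658 cos 275° + 461 cos 304.7° + T_C cos 9° + T_D cos 154° = 0.
        ΣF_y = 658 sin 275° + 461 sin 304.7° + T_C sin 9° + T_D sin 154° = 0.
The known terms sum to (319.8, -1035) N, so 0.9877 T_C − 0.8988 T_D = -319.8 and 0.1564 T_C + 0.4384 T_D = 1035.
Solving simultaneously: T_C = 1377 N, T_D = 1869 N.

T_C ≈ 1380 N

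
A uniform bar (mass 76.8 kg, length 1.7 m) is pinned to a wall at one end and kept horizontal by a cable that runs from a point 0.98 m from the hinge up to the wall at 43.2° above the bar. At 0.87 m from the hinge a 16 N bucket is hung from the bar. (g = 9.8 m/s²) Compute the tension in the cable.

T ≈ 974 N

Take torques about the hinge: T sin 43.2° · 0.98 = 76.8×9.8×0.85 + 16×0.87 = 653.66 N·m.
So T = 653.66 / (0.6845 × 0.98) = 974.37 N.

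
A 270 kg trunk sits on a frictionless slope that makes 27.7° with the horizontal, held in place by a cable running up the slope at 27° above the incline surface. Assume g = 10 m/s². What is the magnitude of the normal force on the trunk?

Take axes along and perpendicular to the incline. Weight components: W sin 27.7° = 1255 N down-slope, W cos 27.7° = 2391 N into the surface.
Along incline: T cos 27° = W sin 27.7° → T = 1409 N.
Perpendicular: N = W cos 27.7° − T sin 27° = 1751 N.

N ≈ 1750 N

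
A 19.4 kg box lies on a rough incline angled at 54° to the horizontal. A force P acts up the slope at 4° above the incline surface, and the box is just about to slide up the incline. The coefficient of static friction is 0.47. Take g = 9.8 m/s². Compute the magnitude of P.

On the verge of sliding up the incline, friction equals μN and acts down the slope.
Perpendicular: N + P sin 4° = W cos 54° = 111.7 N.
Along incline: P cos 4° = W sin 54° + μN  with W sin 54° = 153.8 N.
Solving the pair for P and N: P = 200.3 N, N = 97.78 N (and f = μN = 45.96 N).

P ≈ 200 N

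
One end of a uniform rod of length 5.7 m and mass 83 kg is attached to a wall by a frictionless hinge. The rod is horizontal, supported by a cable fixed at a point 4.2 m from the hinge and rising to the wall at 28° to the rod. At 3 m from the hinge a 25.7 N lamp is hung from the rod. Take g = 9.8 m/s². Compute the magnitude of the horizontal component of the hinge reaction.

H_x ≈ 1070 N

Take torques about the hinge: T sin 28° · 4.2 = 83×9.8×2.85 + 25.7×3 = 2395.3 N·m.
So T = 2395.3 / (0.4695 × 4.2) = 1214.8 N.
ΣF_x = 0: H_x = T cos 28° = 1072.6 N.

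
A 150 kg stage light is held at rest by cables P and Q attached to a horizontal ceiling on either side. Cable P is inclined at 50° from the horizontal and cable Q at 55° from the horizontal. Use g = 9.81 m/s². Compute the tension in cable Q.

Weight W = 150 × 9.81 = 1472 N acts straight down.
Horizontal: T_P cos 50° = T_Q cos 55°  →  T_P = 0.8923 T_Q.
Vertical: T_P sin 50° + T_Q sin 55° = 1472.
Substituting the horizontal relation into the vertical equation gives 1.503 T_Q = 1472, so T_Q = 979.2 N.

T_Q ≈ 979 N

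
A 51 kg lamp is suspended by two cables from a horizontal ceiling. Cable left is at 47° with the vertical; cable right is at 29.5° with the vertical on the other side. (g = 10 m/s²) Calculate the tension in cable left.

Angles from the horizontal: cable left is 90° − 47° = 43°, cable right is 90° − 29.5° = 60.5°.
Weight W = 51 × 10 = 510 N acts straight down.
Horizontal: T_left cos 43° = T_right cos 60.5°  →  T_right = 1.485 T_left.
Vertical: T_left sin 43° + T_right sin 60.5° = 510.
Substituting the horizontal relation into the vertical equation gives 1.975 T_left = 510, so T_left = 258.3 N.

T_left ≈ 258 N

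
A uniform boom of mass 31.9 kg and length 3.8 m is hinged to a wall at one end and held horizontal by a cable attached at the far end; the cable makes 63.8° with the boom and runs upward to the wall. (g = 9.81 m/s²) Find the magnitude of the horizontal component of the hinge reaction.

Take torques about the hinge: T sin 63.8° · 3.8 = 31.9×9.81×1.9 = 594.58 N·m.
So T = 594.58 / (0.8973 × 3.8) = 174.39 N.
ΣF_x = 0: H_x = T cos 63.8° = 76.993 N.

H_x ≈ 77 N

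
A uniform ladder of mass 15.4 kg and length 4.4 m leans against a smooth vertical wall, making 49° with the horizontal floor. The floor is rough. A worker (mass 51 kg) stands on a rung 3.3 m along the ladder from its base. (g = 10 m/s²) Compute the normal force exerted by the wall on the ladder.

N_wall ≈ 399 N

Torques about the foot: N_wall · 4.4 sin 49° = 15.4×10×2.2 cos 49° + 51×10×3.3 cos 49° → N_wall = 399.44 N.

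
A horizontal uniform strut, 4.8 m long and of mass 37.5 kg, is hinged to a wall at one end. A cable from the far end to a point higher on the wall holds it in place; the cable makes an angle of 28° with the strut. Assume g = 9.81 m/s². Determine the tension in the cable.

T ≈ 392 N

Take torques about the hinge: T sin 28° · 4.8 = 37.5×9.81×2.4 = 882.9 N·m.
So T = 882.9 / (0.4695 × 4.8) = 391.8 N.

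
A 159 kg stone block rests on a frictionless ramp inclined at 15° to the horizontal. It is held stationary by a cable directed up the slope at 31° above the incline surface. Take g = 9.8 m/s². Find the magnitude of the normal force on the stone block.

N ≈ 1260 N

Take axes along and perpendicular to the incline. Weight components: W sin 15° = 403.3 N down-slope, W cos 15° = 1505 N into the surface.
Along incline: T cos 31° = W sin 15° → T = 470.5 N.
Perpendicular: N = W cos 15° − T sin 31° = 1263 N.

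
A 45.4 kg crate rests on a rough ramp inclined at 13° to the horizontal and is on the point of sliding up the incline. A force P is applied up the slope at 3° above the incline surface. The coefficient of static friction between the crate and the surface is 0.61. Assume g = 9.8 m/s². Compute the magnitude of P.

P ≈ 354 N

On the verge of sliding up the incline, friction equals μN and acts down the slope.
Perpendicular: N + P sin 3° = W cos 13° = 433.5 N.
Along incline: P cos 3° = W sin 13° + μN  with W sin 13° = 100.1 N.
Solving the pair for P and N: P = 353.7 N, N = 415 N (and f = μN = 253.2 N).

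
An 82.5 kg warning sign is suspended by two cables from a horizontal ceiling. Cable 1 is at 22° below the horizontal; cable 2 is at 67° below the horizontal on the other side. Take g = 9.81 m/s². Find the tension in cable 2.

T_2 ≈ 751 N

Weight W = 82.5 × 9.81 = 809.3 N acts straight down.
Horizontal: T_1 cos 22° = T_2 cos 67°  →  T_1 = 0.4214 T_2.
Vertical: T_1 sin 22° + T_2 sin 67° = 809.3.
Substituting the horizontal relation into the vertical equation gives 1.078 T_2 = 809.3, so T_2 = 750.5 N.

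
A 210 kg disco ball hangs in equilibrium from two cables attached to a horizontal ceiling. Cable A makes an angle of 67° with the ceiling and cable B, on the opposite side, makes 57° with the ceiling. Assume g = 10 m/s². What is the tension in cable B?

T_B ≈ 990 N

Weight W = 210 × 10 = 2100 N acts straight down.
Horizontal: T_A cos 67° = T_B cos 57°  →  T_A = 1.394 T_B.
Vertical: T_A sin 67° + T_B sin 57° = 2100.
Substituting the horizontal relation into the vertical equation gives 2.122 T_B = 2100, so T_B = 989.7 N.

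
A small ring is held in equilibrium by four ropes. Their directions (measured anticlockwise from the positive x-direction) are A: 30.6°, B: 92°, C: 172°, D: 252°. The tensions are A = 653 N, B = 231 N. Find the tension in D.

T_D ≈ 645 N

Resolve: ΣF_x = 653 cos 30.6° + 231 cos 92° + T_C cos 172° + T_D cos 252° = 0.
        ΣF_y = 653 sin 30.6° + 231 sin 92° + T_C sin 172° + T_D sin 252° = 0.
The known terms sum to (554, 563.3) N, so -0.9903 T_C − 0.3090 T_D = -554 and 0.1392 T_C − 0.9511 T_D = -563.3.
Solving simultaneously: T_C = 358.3 N, T_D = 644.7 N.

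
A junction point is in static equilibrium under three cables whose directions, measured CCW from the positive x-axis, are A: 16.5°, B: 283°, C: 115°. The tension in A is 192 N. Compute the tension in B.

T_B ≈ 913 N

Resolve: ΣF_x = 192 cos 16.5° + T_B cos 283° + T_C cos 115° = 0.
        ΣF_y = 192 sin 16.5° + T_B sin 283° + T_C sin 115° = 0.
The known terms sum to (184.1, 54.53) N, so 0.2250 T_B − 0.4226 T_C = -184.1 and -0.9744 T_B + 0.9063 T_C = -54.53.
Solving simultaneously: T_B = 913.3 N, T_C = 921.7 N.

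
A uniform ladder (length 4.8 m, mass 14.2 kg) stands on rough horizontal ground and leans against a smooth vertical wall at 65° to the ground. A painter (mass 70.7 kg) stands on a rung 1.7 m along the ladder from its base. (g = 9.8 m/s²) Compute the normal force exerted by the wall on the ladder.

N_wall ≈ 147 N

Torques about the foot: N_wall · 4.8 sin 65° = 14.2×9.8×2.4 cos 65° + 70.7×9.8×1.7 cos 65° → N_wall = 146.87 N.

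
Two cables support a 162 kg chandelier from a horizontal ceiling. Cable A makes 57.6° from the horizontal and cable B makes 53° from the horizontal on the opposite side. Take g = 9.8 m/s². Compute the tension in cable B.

T_B ≈ 909 N

Weight W = 162 × 9.8 = 1588 N acts straight down.
Horizontal: T_A cos 57.6° = T_B cos 53°  →  T_A = 1.123 T_B.
Vertical: T_A sin 57.6° + T_B sin 53° = 1588.
Substituting the horizontal relation into the vertical equation gives 1.747 T_B = 1588, so T_B = 908.8 N.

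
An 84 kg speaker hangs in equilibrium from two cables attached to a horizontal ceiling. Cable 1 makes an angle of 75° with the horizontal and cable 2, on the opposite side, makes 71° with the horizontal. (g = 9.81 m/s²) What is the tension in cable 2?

Weight W = 84 × 9.81 = 824 N acts straight down.
Horizontal: T_1 cos 75° = T_2 cos 71°  →  T_1 = 1.258 T_2.
Vertical: T_1 sin 75° + T_2 sin 71° = 824.
Substituting the horizontal relation into the vertical equation gives 2.161 T_2 = 824, so T_2 = 381.4 N.

T_2 ≈ 381 N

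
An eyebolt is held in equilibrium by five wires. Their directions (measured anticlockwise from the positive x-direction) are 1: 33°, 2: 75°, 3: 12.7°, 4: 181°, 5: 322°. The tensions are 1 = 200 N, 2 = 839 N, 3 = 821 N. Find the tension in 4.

T_4 ≈ 2540 N

Resolve: ΣF_x = 200 cos 33° + 839 cos 75° + 821 cos 12.7° + T_4 cos 181° + T_5 cos 322° = 0.
        ΣF_y = 200 sin 33° + 839 sin 75° + 821 sin 12.7° + T_4 sin 181° + T_5 sin 322° = 0.
The known terms sum to (1186, 1100) N, so -0.9998 T_4 + 0.7880 T_5 = -1186 and -0.0175 T_4 − 0.6157 T_5 = -1100.
Solving simultaneously: T_4 = 2537 N, T_5 = 1715 N.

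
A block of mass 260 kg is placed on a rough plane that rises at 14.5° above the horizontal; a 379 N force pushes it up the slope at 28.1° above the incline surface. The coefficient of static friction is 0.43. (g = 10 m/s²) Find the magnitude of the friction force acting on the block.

f ≈ 317 N

Axes along / perpendicular to the incline. W sin 14.5° = 651 N down-slope; W cos 14.5° = 2517 N into the surface.
Perpendicular: N = W cos 14.5° − P sin 28.1° = 2517 − 178.5 = 2339 N.
Along incline: P cos 28.1° + f = W sin 14.5° (friction acts up-slope) → f = 651 − 334.3 = 316.7 N.
|f| = 316.7 N ≤ μN = 1006 N, so the block is indeed static.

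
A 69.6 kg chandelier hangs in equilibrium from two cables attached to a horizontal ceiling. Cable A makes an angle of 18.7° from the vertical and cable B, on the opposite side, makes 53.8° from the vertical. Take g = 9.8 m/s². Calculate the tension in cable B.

T_B ≈ 229 N

Angles from the horizontal: cable A is 90° − 18.7° = 71.3°, cable B is 90° − 53.8° = 36.2°.
Weight W = 69.6 × 9.8 = 682.1 N acts straight down.
Horizontal: T_A cos 71.3° = T_B cos 36.2°  →  T_A = 2.517 T_B.
Vertical: T_A sin 71.3° + T_B sin 36.2° = 682.1.
Substituting the horizontal relation into the vertical equation gives 2.975 T_B = 682.1, so T_B = 229.3 N.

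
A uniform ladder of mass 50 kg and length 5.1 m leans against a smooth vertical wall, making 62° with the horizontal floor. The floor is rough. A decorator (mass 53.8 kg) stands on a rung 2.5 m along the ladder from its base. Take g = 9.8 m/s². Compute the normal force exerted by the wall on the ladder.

Torques about the foot: N_wall · 5.1 sin 62° = 50×9.8×2.55 cos 62° + 53.8×9.8×2.5 cos 62° → N_wall = 267.69 N.

N_wall ≈ 268 N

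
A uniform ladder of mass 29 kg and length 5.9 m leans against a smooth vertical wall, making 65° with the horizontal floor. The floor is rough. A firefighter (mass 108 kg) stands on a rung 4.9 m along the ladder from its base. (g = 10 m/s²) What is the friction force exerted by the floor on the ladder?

Torques about the foot: N_wall · 5.9 sin 65° = 29×10×2.95 cos 65° + 108×10×4.9 cos 65° → N_wall = 485.87 N.
ΣF_x = 0: f_floor = N_wall = 485.87 N.

f ≈ 486 N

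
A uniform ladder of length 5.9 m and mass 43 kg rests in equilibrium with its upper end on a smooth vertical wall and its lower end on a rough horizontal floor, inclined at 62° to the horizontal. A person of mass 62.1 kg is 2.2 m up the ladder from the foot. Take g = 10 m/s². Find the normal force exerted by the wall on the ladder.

N_wall ≈ 237 N

Torques about the foot: N_wall · 5.9 sin 62° = 43×10×2.95 cos 62° + 62.1×10×2.2 cos 62° → N_wall = 237.44 N.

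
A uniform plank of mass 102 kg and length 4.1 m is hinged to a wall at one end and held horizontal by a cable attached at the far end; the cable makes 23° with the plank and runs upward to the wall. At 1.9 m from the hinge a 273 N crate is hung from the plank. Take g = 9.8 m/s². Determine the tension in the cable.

T ≈ 1600 N

Take torques about the hinge: T sin 23° · 4.1 = 102×9.8×2.05 + 273×1.9 = 2567.9 N·m.
So T = 2567.9 / (0.3907 × 4.1) = 1602.9 N.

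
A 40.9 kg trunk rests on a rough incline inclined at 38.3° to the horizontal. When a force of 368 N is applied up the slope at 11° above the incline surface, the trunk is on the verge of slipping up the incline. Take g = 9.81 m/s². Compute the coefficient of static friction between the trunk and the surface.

On the verge of sliding up the incline, friction is at its maximum μN and acts down the slope.
Perpendicular to incline: N = W cos 38.3° − P sin 11° = 314.9 − 70.22 = 244.7 N.
Along incline: P cos 11° − μN = W sin 38.3° → μ = −(W sin 38.3° − P cos 11°) / N = 0.4601.

μ ≈ 0.460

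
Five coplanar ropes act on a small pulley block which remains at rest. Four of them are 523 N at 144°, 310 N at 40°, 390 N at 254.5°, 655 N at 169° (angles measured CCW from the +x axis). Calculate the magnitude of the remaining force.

Sum the known components: ΣF_x = -932.8 N, ΣF_y = 255.8 N.
For equilibrium the remaining force must supply (−ΣF_x, −ΣF_y) = (932.8, -255.8) N.
Magnitude = √((932.8)² + (-255.8)²) = 967.3 N; direction = atan2(-255.8, 932.8) = 344.7°.

F ≈ 967 N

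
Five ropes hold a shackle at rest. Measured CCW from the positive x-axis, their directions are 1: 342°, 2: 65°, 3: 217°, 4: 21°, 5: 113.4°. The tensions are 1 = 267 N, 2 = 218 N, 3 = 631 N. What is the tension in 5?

Resolve: ΣF_x = 267 cos 342° + 218 cos 65° + 631 cos 217° + T_4 cos 21° + T_5 cos 113.4° = 0.
        ΣF_y = 267 sin 342° + 218 sin 65° + 631 sin 217° + T_4 sin 21° + T_5 sin 113.4° = 0.
The known terms sum to (-157.9, -264.7) N, so 0.9336 T_4 − 0.3971 T_5 = 157.9 and 0.3584 T_4 + 0.9178 T_5 = 264.7.
Solving simultaneously: T_4 = 250.2 N, T_5 = 190.7 N.

T_5 ≈ 191 N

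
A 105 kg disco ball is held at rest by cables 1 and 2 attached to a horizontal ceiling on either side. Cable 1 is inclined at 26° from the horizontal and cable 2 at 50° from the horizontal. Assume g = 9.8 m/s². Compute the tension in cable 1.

Weight W = 105 × 9.8 = 1029 N acts straight down.
Horizontal: T_1 cos 26° = T_2 cos 50°  →  T_2 = 1.398 T_1.
Vertical: T_1 sin 26° + T_2 sin 50° = 1029.
Substituting the horizontal relation into the vertical equation gives 1.51 T_1 = 1029, so T_1 = 681.7 N.

T_1 ≈ 682 N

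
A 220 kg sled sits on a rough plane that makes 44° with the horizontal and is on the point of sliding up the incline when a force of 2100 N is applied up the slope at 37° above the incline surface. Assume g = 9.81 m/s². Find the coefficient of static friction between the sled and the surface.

On the verge of sliding up the incline, friction is at its maximum μN and acts down the slope.
Perpendicular to incline: N = W cos 44° − P sin 37° = 1552 − 1264 = 288.7 N.
Along incline: P cos 37° − μN = W sin 44° → μ = −(W sin 44° − P cos 37°) / N = 0.6164.

μ ≈ 0.616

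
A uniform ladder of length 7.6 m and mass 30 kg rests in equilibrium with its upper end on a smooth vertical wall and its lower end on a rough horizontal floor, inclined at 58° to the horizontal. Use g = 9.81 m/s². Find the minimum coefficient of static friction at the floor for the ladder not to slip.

μ_min ≈ 0.312

ΣF_y = 0: N_floor = 30×9.81 = 294.3 N.
Torques about the foot: N_wall · 7.6 sin 58° = 30×9.81×3.8 cos 58° → N_wall = 91.95 N.
ΣF_x = 0: f_floor = N_wall = 91.95 N.
μ_min = f_floor / N_floor = 91.95 / 294.3 = 0.3124.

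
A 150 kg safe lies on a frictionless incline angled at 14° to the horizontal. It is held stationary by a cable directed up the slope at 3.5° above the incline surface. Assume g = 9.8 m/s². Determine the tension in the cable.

T ≈ 356 N

Take axes along and perpendicular to the incline. Weight components: W sin 14° = 355.6 N down-slope, W cos 14° = 1426 N into the surface.
Along incline: T cos 3.5° = W sin 14° → T = 356.3 N.
Perpendicular: N = W cos 14° − T sin 3.5° = 1405 N.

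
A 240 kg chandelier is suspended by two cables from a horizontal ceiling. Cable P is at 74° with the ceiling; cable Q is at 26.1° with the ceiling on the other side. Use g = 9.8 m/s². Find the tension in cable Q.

T_Q ≈ 659 N

Weight W = 240 × 9.8 = 2352 N acts straight down.
Horizontal: T_P cos 74° = T_Q cos 26.1°  →  T_P = 3.258 T_Q.
Vertical: T_P sin 74° + T_Q sin 26.1° = 2352.
Substituting the horizontal relation into the vertical equation gives 3.572 T_Q = 2352, so T_Q = 658.5 N.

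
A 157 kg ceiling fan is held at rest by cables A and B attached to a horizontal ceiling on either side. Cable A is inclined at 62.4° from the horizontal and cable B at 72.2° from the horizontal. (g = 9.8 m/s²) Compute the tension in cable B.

T_B ≈ 1000 N

Weight W = 157 × 9.8 = 1539 N acts straight down.
Horizontal: T_A cos 62.4° = T_B cos 72.2°  →  T_A = 0.6598 T_B.
Vertical: T_A sin 62.4° + T_B sin 72.2° = 1539.
Substituting the horizontal relation into the vertical equation gives 1.537 T_B = 1539, so T_B = 1001 N.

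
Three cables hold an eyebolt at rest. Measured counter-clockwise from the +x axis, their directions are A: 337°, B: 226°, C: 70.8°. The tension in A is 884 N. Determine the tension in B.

Resolve: ΣF_x = 884 cos 337° + T_B cos 226° + T_C cos 70.8° = 0.
        ΣF_y = 884 sin 337° + T_B sin 226° + T_C sin 70.8° = 0.
The known terms sum to (813.7, -345.4) N, so -0.6947 T_B + 0.3289 T_C = -813.7 and -0.7193 T_B + 0.9444 T_C = 345.4.
Solving simultaneously: T_B = 2103 N, T_C = 1968 N.

T_B ≈ 2100 N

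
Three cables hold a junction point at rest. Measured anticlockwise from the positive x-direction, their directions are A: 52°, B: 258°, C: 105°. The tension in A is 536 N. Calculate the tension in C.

T_C ≈ 518 N

Resolve: ΣF_x = 536 cos 52° + T_B cos 258° + T_C cos 105° = 0.
        ΣF_y = 536 sin 52° + T_B sin 258° + T_C sin 105° = 0.
The known terms sum to (330, 422.4) N, so -0.2079 T_B − 0.2588 T_C = -330 and -0.9781 T_B + 0.9659 T_C = -422.4.
Solving simultaneously: T_B = 942.9 N, T_C = 517.6 N.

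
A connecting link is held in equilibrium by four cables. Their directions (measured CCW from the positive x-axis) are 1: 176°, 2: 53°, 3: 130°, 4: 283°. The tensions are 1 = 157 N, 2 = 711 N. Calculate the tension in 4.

T_4 ≈ 1280 N

Resolve: ΣF_x = 157 cos 176° + 711 cos 53° + T_3 cos 130° + T_4 cos 283° = 0.
        ΣF_y = 157 sin 176° + 711 sin 53° + T_3 sin 130° + T_4 sin 283° = 0.
The known terms sum to (271.3, 578.8) N, so -0.6428 T_3 + 0.2250 T_4 = -271.3 and 0.7660 T_3 − 0.9744 T_4 = -578.8.
Solving simultaneously: T_3 = 869 N, T_4 = 1277 N.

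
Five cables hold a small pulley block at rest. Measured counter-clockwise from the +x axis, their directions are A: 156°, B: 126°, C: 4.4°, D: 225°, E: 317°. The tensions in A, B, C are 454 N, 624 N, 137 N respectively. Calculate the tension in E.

Resolve: ΣF_x = 454 cos 156° + 624 cos 126° + 137 cos 4.4° + T_D cos 225° + T_E cos 317° = 0.
        ΣF_y = 454 sin 156° + 624 sin 126° + 137 sin 4.4° + T_D sin 225° + T_E sin 317° = 0.
The known terms sum to (-644.9, 700) N, so -0.7071 T_D + 0.7314 T_E = 644.9 and -0.7071 T_D − 0.6820 T_E = -700.
Solving simultaneously: T_D = 72.15 N, T_E = 951.6 N.

T_E ≈ 952 N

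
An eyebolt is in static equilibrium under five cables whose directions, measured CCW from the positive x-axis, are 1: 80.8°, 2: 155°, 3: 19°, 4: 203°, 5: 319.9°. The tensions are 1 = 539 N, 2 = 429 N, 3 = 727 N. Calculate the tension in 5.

T_5 ≈ 812 N

Resolve: ΣF_x = 539 cos 80.8° + 429 cos 155° + 727 cos 19° + T_4 cos 203° + T_5 cos 319.9° = 0.
        ΣF_y = 539 sin 80.8° + 429 sin 155° + 727 sin 19° + T_4 sin 203° + T_5 sin 319.9° = 0.
The known terms sum to (384.8, 950.1) N, so -0.9205 T_4 + 0.7649 T_5 = -384.8 and -0.3907 T_4 − 0.6441 T_5 = -950.1.
Solving simultaneously: T_4 = 1093 N, T_5 = 812.1 N.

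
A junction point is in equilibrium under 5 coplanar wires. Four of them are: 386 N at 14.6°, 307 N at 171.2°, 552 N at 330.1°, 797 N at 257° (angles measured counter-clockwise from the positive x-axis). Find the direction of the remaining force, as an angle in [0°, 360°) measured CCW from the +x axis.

Sum the known components: ΣF_x = 369.4 N, ΣF_y = -907.5 N.
For equilibrium the remaining force must supply (−ΣF_x, −ΣF_y) = (-369.4, 907.5) N.
Magnitude = √((-369.4)² + (907.5)²) = 979.8 N; direction = atan2(907.5, -369.4) = 112.1°.

θ ≈ 112°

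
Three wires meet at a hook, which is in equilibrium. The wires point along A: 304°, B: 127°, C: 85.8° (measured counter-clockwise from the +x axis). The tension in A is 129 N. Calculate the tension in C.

Resolve: ΣF_x = 129 cos 304° + T_B cos 127° + T_C cos 85.8° = 0.
        ΣF_y = 129 sin 304° + T_B sin 127° + T_C sin 85.8° = 0.
The known terms sum to (72.14, -106.9) N, so -0.6018 T_B + 0.0732 T_C = -72.14 and 0.7986 T_B + 0.9973 T_C = 106.9.
Solving simultaneously: T_B = 121.1 N, T_C = 10.25 N.

T_C ≈ 10.2 N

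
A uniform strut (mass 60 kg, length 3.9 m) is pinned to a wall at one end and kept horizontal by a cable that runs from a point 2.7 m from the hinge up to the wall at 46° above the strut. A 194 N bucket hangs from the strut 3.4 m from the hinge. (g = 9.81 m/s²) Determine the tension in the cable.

Take torques about the hinge: T sin 46° · 2.7 = 60×9.81×1.95 + 194×3.4 = 1807.4 N·m.
So T = 1807.4 / (0.7193 × 2.7) = 930.57 N.

T ≈ 931 N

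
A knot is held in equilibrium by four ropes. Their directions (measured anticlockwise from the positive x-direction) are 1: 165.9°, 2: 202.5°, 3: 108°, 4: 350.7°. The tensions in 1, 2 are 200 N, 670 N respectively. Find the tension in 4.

Resolve: ΣF_x = 200 cos 165.9° + 670 cos 202.5° + T_3 cos 108° + T_4 cos 350.7° = 0.
        ΣF_y = 200 sin 165.9° + 670 sin 202.5° + T_3 sin 108° + T_4 sin 350.7° = 0.
The known terms sum to (-813, -207.7) N, so -0.3090 T_3 + 0.9869 T_4 = 813 and 0.9511 T_3 − 0.1616 T_4 = 207.7.
Solving simultaneously: T_3 = 378.5 N, T_4 = 942.3 N.

T_4 ≈ 942 N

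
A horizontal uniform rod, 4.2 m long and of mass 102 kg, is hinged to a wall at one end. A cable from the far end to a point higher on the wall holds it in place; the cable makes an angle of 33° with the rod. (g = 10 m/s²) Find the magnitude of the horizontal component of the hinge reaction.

Take torques about the hinge: T sin 33° · 4.2 = 102×10×2.1 = 2142 N·m.
So T = 2142 / (0.5446 × 4.2) = 936.4 N.
ΣF_x = 0: H_x = T cos 33° = 785.33 N.

H_x ≈ 785 N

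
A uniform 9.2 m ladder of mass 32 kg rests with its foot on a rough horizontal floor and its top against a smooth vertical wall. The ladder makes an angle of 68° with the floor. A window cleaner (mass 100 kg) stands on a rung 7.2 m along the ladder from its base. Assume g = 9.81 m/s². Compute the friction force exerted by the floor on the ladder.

Torques about the foot: N_wall · 9.2 sin 68° = 32×9.81×4.6 cos 68° + 100×9.81×7.2 cos 68° → N_wall = 373.6 N.
ΣF_x = 0: f_floor = N_wall = 373.6 N.

f ≈ 374 N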